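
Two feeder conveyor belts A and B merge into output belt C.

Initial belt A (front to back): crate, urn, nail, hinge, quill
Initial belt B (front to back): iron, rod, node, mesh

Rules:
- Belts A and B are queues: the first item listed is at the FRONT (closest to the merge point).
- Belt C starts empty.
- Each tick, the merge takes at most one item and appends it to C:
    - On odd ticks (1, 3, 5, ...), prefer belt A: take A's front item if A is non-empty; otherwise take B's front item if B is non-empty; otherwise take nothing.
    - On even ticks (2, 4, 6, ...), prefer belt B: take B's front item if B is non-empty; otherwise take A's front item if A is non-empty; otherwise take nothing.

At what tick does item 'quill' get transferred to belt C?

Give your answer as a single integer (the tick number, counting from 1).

Answer: 9

Derivation:
Tick 1: prefer A, take crate from A; A=[urn,nail,hinge,quill] B=[iron,rod,node,mesh] C=[crate]
Tick 2: prefer B, take iron from B; A=[urn,nail,hinge,quill] B=[rod,node,mesh] C=[crate,iron]
Tick 3: prefer A, take urn from A; A=[nail,hinge,quill] B=[rod,node,mesh] C=[crate,iron,urn]
Tick 4: prefer B, take rod from B; A=[nail,hinge,quill] B=[node,mesh] C=[crate,iron,urn,rod]
Tick 5: prefer A, take nail from A; A=[hinge,quill] B=[node,mesh] C=[crate,iron,urn,rod,nail]
Tick 6: prefer B, take node from B; A=[hinge,quill] B=[mesh] C=[crate,iron,urn,rod,nail,node]
Tick 7: prefer A, take hinge from A; A=[quill] B=[mesh] C=[crate,iron,urn,rod,nail,node,hinge]
Tick 8: prefer B, take mesh from B; A=[quill] B=[-] C=[crate,iron,urn,rod,nail,node,hinge,mesh]
Tick 9: prefer A, take quill from A; A=[-] B=[-] C=[crate,iron,urn,rod,nail,node,hinge,mesh,quill]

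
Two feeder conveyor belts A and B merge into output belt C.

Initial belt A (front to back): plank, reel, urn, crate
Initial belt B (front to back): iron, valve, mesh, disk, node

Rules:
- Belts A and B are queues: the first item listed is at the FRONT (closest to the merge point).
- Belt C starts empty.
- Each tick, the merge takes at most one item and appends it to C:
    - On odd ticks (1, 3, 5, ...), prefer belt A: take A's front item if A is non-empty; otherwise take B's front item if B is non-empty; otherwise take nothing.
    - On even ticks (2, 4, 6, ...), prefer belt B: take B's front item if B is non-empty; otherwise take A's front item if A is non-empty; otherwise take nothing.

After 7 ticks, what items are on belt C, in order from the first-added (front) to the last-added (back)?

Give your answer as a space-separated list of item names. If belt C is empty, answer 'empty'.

Answer: plank iron reel valve urn mesh crate

Derivation:
Tick 1: prefer A, take plank from A; A=[reel,urn,crate] B=[iron,valve,mesh,disk,node] C=[plank]
Tick 2: prefer B, take iron from B; A=[reel,urn,crate] B=[valve,mesh,disk,node] C=[plank,iron]
Tick 3: prefer A, take reel from A; A=[urn,crate] B=[valve,mesh,disk,node] C=[plank,iron,reel]
Tick 4: prefer B, take valve from B; A=[urn,crate] B=[mesh,disk,node] C=[plank,iron,reel,valve]
Tick 5: prefer A, take urn from A; A=[crate] B=[mesh,disk,node] C=[plank,iron,reel,valve,urn]
Tick 6: prefer B, take mesh from B; A=[crate] B=[disk,node] C=[plank,iron,reel,valve,urn,mesh]
Tick 7: prefer A, take crate from A; A=[-] B=[disk,node] C=[plank,iron,reel,valve,urn,mesh,crate]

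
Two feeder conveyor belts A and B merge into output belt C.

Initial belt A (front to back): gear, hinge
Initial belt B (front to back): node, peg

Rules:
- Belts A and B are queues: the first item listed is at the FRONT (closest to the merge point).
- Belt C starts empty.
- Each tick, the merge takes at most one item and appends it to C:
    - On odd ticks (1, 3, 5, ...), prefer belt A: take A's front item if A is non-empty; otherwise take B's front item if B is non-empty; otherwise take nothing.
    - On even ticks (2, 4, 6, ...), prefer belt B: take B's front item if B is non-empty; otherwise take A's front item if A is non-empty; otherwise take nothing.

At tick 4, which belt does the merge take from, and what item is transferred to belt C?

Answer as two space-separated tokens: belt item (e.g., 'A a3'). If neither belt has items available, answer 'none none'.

Tick 1: prefer A, take gear from A; A=[hinge] B=[node,peg] C=[gear]
Tick 2: prefer B, take node from B; A=[hinge] B=[peg] C=[gear,node]
Tick 3: prefer A, take hinge from A; A=[-] B=[peg] C=[gear,node,hinge]
Tick 4: prefer B, take peg from B; A=[-] B=[-] C=[gear,node,hinge,peg]

Answer: B peg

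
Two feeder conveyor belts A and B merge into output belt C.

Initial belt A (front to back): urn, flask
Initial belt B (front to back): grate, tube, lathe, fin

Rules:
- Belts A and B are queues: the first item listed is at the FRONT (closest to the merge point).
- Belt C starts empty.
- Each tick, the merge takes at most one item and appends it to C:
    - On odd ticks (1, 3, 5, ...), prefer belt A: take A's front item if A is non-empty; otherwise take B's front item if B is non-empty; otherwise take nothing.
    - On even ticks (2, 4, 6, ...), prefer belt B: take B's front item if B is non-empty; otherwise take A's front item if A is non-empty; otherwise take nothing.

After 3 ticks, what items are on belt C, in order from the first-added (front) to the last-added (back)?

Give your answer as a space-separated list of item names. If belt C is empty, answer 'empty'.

Answer: urn grate flask

Derivation:
Tick 1: prefer A, take urn from A; A=[flask] B=[grate,tube,lathe,fin] C=[urn]
Tick 2: prefer B, take grate from B; A=[flask] B=[tube,lathe,fin] C=[urn,grate]
Tick 3: prefer A, take flask from A; A=[-] B=[tube,lathe,fin] C=[urn,grate,flask]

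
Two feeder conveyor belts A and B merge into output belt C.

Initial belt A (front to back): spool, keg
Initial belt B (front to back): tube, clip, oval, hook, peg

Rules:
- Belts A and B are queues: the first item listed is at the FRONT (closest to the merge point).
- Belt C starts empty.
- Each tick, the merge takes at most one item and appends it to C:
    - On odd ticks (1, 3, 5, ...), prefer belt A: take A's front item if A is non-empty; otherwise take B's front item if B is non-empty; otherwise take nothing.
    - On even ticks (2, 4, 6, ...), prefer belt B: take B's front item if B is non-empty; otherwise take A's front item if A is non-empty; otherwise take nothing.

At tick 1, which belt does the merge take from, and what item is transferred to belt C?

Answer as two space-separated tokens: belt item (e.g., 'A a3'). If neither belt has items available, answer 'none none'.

Answer: A spool

Derivation:
Tick 1: prefer A, take spool from A; A=[keg] B=[tube,clip,oval,hook,peg] C=[spool]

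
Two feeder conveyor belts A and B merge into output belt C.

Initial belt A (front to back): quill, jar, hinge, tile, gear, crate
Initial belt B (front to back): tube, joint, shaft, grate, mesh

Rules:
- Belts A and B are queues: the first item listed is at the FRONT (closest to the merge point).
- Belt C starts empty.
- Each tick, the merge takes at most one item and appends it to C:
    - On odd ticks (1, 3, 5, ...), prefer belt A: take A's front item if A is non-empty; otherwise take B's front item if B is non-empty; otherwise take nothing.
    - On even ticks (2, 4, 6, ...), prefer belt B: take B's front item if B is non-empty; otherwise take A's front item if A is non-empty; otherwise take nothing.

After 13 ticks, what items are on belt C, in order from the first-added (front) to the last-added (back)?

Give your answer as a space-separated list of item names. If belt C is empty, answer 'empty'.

Answer: quill tube jar joint hinge shaft tile grate gear mesh crate

Derivation:
Tick 1: prefer A, take quill from A; A=[jar,hinge,tile,gear,crate] B=[tube,joint,shaft,grate,mesh] C=[quill]
Tick 2: prefer B, take tube from B; A=[jar,hinge,tile,gear,crate] B=[joint,shaft,grate,mesh] C=[quill,tube]
Tick 3: prefer A, take jar from A; A=[hinge,tile,gear,crate] B=[joint,shaft,grate,mesh] C=[quill,tube,jar]
Tick 4: prefer B, take joint from B; A=[hinge,tile,gear,crate] B=[shaft,grate,mesh] C=[quill,tube,jar,joint]
Tick 5: prefer A, take hinge from A; A=[tile,gear,crate] B=[shaft,grate,mesh] C=[quill,tube,jar,joint,hinge]
Tick 6: prefer B, take shaft from B; A=[tile,gear,crate] B=[grate,mesh] C=[quill,tube,jar,joint,hinge,shaft]
Tick 7: prefer A, take tile from A; A=[gear,crate] B=[grate,mesh] C=[quill,tube,jar,joint,hinge,shaft,tile]
Tick 8: prefer B, take grate from B; A=[gear,crate] B=[mesh] C=[quill,tube,jar,joint,hinge,shaft,tile,grate]
Tick 9: prefer A, take gear from A; A=[crate] B=[mesh] C=[quill,tube,jar,joint,hinge,shaft,tile,grate,gear]
Tick 10: prefer B, take mesh from B; A=[crate] B=[-] C=[quill,tube,jar,joint,hinge,shaft,tile,grate,gear,mesh]
Tick 11: prefer A, take crate from A; A=[-] B=[-] C=[quill,tube,jar,joint,hinge,shaft,tile,grate,gear,mesh,crate]
Tick 12: prefer B, both empty, nothing taken; A=[-] B=[-] C=[quill,tube,jar,joint,hinge,shaft,tile,grate,gear,mesh,crate]
Tick 13: prefer A, both empty, nothing taken; A=[-] B=[-] C=[quill,tube,jar,joint,hinge,shaft,tile,grate,gear,mesh,crate]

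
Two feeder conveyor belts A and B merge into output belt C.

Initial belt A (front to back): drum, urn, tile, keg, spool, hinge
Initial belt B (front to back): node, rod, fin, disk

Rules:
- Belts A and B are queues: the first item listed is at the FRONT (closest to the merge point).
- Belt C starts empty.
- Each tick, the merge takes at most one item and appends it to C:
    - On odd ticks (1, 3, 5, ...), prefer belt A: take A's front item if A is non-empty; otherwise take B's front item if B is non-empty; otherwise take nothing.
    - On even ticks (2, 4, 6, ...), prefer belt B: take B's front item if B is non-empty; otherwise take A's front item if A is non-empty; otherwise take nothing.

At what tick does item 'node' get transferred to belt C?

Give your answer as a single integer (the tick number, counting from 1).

Answer: 2

Derivation:
Tick 1: prefer A, take drum from A; A=[urn,tile,keg,spool,hinge] B=[node,rod,fin,disk] C=[drum]
Tick 2: prefer B, take node from B; A=[urn,tile,keg,spool,hinge] B=[rod,fin,disk] C=[drum,node]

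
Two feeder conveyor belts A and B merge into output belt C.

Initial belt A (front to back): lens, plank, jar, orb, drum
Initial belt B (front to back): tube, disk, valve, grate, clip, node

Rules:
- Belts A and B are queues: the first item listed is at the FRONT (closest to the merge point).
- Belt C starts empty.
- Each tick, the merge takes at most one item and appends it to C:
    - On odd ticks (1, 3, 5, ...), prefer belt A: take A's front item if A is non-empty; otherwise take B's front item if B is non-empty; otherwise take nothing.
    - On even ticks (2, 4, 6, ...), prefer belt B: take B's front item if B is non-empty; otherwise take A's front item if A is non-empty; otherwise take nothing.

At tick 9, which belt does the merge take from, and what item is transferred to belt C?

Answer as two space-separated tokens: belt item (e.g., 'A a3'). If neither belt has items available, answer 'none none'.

Answer: A drum

Derivation:
Tick 1: prefer A, take lens from A; A=[plank,jar,orb,drum] B=[tube,disk,valve,grate,clip,node] C=[lens]
Tick 2: prefer B, take tube from B; A=[plank,jar,orb,drum] B=[disk,valve,grate,clip,node] C=[lens,tube]
Tick 3: prefer A, take plank from A; A=[jar,orb,drum] B=[disk,valve,grate,clip,node] C=[lens,tube,plank]
Tick 4: prefer B, take disk from B; A=[jar,orb,drum] B=[valve,grate,clip,node] C=[lens,tube,plank,disk]
Tick 5: prefer A, take jar from A; A=[orb,drum] B=[valve,grate,clip,node] C=[lens,tube,plank,disk,jar]
Tick 6: prefer B, take valve from B; A=[orb,drum] B=[grate,clip,node] C=[lens,tube,plank,disk,jar,valve]
Tick 7: prefer A, take orb from A; A=[drum] B=[grate,clip,node] C=[lens,tube,plank,disk,jar,valve,orb]
Tick 8: prefer B, take grate from B; A=[drum] B=[clip,node] C=[lens,tube,plank,disk,jar,valve,orb,grate]
Tick 9: prefer A, take drum from A; A=[-] B=[clip,node] C=[lens,tube,plank,disk,jar,valve,orb,grate,drum]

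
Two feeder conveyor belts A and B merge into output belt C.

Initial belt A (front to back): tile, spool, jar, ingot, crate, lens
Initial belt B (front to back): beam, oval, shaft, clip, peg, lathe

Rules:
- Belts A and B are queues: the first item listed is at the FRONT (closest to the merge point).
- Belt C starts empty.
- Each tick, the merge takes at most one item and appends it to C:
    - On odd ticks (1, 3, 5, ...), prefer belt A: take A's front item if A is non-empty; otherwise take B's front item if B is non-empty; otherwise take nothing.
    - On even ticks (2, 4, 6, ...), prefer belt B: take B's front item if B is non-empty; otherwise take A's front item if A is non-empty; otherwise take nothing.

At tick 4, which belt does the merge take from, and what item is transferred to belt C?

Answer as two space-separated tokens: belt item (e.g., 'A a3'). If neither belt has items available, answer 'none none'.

Tick 1: prefer A, take tile from A; A=[spool,jar,ingot,crate,lens] B=[beam,oval,shaft,clip,peg,lathe] C=[tile]
Tick 2: prefer B, take beam from B; A=[spool,jar,ingot,crate,lens] B=[oval,shaft,clip,peg,lathe] C=[tile,beam]
Tick 3: prefer A, take spool from A; A=[jar,ingot,crate,lens] B=[oval,shaft,clip,peg,lathe] C=[tile,beam,spool]
Tick 4: prefer B, take oval from B; A=[jar,ingot,crate,lens] B=[shaft,clip,peg,lathe] C=[tile,beam,spool,oval]

Answer: B oval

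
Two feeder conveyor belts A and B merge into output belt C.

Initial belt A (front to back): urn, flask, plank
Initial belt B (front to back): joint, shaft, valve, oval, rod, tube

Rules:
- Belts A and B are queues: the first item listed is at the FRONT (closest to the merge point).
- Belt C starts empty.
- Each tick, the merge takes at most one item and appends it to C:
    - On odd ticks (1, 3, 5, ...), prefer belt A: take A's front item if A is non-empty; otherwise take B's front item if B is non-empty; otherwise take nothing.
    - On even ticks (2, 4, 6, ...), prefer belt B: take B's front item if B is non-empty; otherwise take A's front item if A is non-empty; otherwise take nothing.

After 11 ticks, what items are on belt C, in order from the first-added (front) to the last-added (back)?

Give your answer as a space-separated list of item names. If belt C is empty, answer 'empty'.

Tick 1: prefer A, take urn from A; A=[flask,plank] B=[joint,shaft,valve,oval,rod,tube] C=[urn]
Tick 2: prefer B, take joint from B; A=[flask,plank] B=[shaft,valve,oval,rod,tube] C=[urn,joint]
Tick 3: prefer A, take flask from A; A=[plank] B=[shaft,valve,oval,rod,tube] C=[urn,joint,flask]
Tick 4: prefer B, take shaft from B; A=[plank] B=[valve,oval,rod,tube] C=[urn,joint,flask,shaft]
Tick 5: prefer A, take plank from A; A=[-] B=[valve,oval,rod,tube] C=[urn,joint,flask,shaft,plank]
Tick 6: prefer B, take valve from B; A=[-] B=[oval,rod,tube] C=[urn,joint,flask,shaft,plank,valve]
Tick 7: prefer A, take oval from B; A=[-] B=[rod,tube] C=[urn,joint,flask,shaft,plank,valve,oval]
Tick 8: prefer B, take rod from B; A=[-] B=[tube] C=[urn,joint,flask,shaft,plank,valve,oval,rod]
Tick 9: prefer A, take tube from B; A=[-] B=[-] C=[urn,joint,flask,shaft,plank,valve,oval,rod,tube]
Tick 10: prefer B, both empty, nothing taken; A=[-] B=[-] C=[urn,joint,flask,shaft,plank,valve,oval,rod,tube]
Tick 11: prefer A, both empty, nothing taken; A=[-] B=[-] C=[urn,joint,flask,shaft,plank,valve,oval,rod,tube]

Answer: urn joint flask shaft plank valve oval rod tube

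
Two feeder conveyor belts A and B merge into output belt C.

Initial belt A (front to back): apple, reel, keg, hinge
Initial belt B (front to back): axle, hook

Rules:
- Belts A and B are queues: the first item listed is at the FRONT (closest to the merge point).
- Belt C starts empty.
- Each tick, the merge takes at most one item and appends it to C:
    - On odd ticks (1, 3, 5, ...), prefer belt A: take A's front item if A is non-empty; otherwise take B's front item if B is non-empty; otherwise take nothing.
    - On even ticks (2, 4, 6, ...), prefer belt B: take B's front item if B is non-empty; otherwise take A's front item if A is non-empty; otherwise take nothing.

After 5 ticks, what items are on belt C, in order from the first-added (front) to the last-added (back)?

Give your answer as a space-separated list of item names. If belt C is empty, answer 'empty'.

Answer: apple axle reel hook keg

Derivation:
Tick 1: prefer A, take apple from A; A=[reel,keg,hinge] B=[axle,hook] C=[apple]
Tick 2: prefer B, take axle from B; A=[reel,keg,hinge] B=[hook] C=[apple,axle]
Tick 3: prefer A, take reel from A; A=[keg,hinge] B=[hook] C=[apple,axle,reel]
Tick 4: prefer B, take hook from B; A=[keg,hinge] B=[-] C=[apple,axle,reel,hook]
Tick 5: prefer A, take keg from A; A=[hinge] B=[-] C=[apple,axle,reel,hook,keg]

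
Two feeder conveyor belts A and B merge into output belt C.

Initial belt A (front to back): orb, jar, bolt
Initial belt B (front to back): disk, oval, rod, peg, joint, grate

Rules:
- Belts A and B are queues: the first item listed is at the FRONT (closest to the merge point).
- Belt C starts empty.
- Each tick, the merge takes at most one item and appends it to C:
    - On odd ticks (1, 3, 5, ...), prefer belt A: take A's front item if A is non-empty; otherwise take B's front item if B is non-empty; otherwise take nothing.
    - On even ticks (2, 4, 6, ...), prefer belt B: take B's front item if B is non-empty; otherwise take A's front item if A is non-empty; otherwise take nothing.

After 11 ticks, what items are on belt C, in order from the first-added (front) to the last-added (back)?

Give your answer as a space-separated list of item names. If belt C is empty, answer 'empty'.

Answer: orb disk jar oval bolt rod peg joint grate

Derivation:
Tick 1: prefer A, take orb from A; A=[jar,bolt] B=[disk,oval,rod,peg,joint,grate] C=[orb]
Tick 2: prefer B, take disk from B; A=[jar,bolt] B=[oval,rod,peg,joint,grate] C=[orb,disk]
Tick 3: prefer A, take jar from A; A=[bolt] B=[oval,rod,peg,joint,grate] C=[orb,disk,jar]
Tick 4: prefer B, take oval from B; A=[bolt] B=[rod,peg,joint,grate] C=[orb,disk,jar,oval]
Tick 5: prefer A, take bolt from A; A=[-] B=[rod,peg,joint,grate] C=[orb,disk,jar,oval,bolt]
Tick 6: prefer B, take rod from B; A=[-] B=[peg,joint,grate] C=[orb,disk,jar,oval,bolt,rod]
Tick 7: prefer A, take peg from B; A=[-] B=[joint,grate] C=[orb,disk,jar,oval,bolt,rod,peg]
Tick 8: prefer B, take joint from B; A=[-] B=[grate] C=[orb,disk,jar,oval,bolt,rod,peg,joint]
Tick 9: prefer A, take grate from B; A=[-] B=[-] C=[orb,disk,jar,oval,bolt,rod,peg,joint,grate]
Tick 10: prefer B, both empty, nothing taken; A=[-] B=[-] C=[orb,disk,jar,oval,bolt,rod,peg,joint,grate]
Tick 11: prefer A, both empty, nothing taken; A=[-] B=[-] C=[orb,disk,jar,oval,bolt,rod,peg,joint,grate]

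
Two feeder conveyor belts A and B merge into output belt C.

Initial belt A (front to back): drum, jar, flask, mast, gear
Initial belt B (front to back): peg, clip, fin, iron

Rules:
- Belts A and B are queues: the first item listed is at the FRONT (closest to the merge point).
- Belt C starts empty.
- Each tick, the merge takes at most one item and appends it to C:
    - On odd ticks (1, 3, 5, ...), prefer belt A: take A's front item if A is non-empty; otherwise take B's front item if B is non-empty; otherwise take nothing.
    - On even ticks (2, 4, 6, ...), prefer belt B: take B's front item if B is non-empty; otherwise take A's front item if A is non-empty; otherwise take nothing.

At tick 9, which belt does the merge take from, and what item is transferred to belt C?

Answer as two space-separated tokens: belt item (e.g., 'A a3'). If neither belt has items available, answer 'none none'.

Tick 1: prefer A, take drum from A; A=[jar,flask,mast,gear] B=[peg,clip,fin,iron] C=[drum]
Tick 2: prefer B, take peg from B; A=[jar,flask,mast,gear] B=[clip,fin,iron] C=[drum,peg]
Tick 3: prefer A, take jar from A; A=[flask,mast,gear] B=[clip,fin,iron] C=[drum,peg,jar]
Tick 4: prefer B, take clip from B; A=[flask,mast,gear] B=[fin,iron] C=[drum,peg,jar,clip]
Tick 5: prefer A, take flask from A; A=[mast,gear] B=[fin,iron] C=[drum,peg,jar,clip,flask]
Tick 6: prefer B, take fin from B; A=[mast,gear] B=[iron] C=[drum,peg,jar,clip,flask,fin]
Tick 7: prefer A, take mast from A; A=[gear] B=[iron] C=[drum,peg,jar,clip,flask,fin,mast]
Tick 8: prefer B, take iron from B; A=[gear] B=[-] C=[drum,peg,jar,clip,flask,fin,mast,iron]
Tick 9: prefer A, take gear from A; A=[-] B=[-] C=[drum,peg,jar,clip,flask,fin,mast,iron,gear]

Answer: A gear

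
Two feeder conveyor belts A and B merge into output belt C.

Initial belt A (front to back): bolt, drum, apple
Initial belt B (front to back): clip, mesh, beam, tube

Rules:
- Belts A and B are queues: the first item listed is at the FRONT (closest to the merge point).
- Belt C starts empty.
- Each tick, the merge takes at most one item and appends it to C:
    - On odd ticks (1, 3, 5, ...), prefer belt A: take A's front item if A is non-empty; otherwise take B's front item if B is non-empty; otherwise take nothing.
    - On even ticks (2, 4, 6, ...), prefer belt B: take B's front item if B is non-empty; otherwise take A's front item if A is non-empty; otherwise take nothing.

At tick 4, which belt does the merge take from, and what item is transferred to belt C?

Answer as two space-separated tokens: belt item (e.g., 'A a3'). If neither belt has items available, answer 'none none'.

Tick 1: prefer A, take bolt from A; A=[drum,apple] B=[clip,mesh,beam,tube] C=[bolt]
Tick 2: prefer B, take clip from B; A=[drum,apple] B=[mesh,beam,tube] C=[bolt,clip]
Tick 3: prefer A, take drum from A; A=[apple] B=[mesh,beam,tube] C=[bolt,clip,drum]
Tick 4: prefer B, take mesh from B; A=[apple] B=[beam,tube] C=[bolt,clip,drum,mesh]

Answer: B mesh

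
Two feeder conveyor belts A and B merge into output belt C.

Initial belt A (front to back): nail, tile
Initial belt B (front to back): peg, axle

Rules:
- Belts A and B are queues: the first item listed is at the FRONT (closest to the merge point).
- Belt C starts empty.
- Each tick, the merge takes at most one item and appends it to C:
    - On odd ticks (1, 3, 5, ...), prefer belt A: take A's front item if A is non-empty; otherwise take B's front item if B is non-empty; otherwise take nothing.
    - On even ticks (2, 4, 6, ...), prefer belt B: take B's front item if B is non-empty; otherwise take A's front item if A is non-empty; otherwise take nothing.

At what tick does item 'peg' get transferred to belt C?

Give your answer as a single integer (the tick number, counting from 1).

Tick 1: prefer A, take nail from A; A=[tile] B=[peg,axle] C=[nail]
Tick 2: prefer B, take peg from B; A=[tile] B=[axle] C=[nail,peg]

Answer: 2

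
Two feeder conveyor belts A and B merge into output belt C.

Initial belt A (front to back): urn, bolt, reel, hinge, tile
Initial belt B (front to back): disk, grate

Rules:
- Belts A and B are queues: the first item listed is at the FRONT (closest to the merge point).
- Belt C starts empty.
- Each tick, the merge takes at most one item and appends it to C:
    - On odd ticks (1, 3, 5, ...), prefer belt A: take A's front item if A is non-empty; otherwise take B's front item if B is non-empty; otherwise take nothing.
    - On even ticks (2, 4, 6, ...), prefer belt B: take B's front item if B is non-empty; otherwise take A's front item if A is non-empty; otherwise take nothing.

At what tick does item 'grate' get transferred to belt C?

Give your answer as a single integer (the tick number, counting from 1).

Answer: 4

Derivation:
Tick 1: prefer A, take urn from A; A=[bolt,reel,hinge,tile] B=[disk,grate] C=[urn]
Tick 2: prefer B, take disk from B; A=[bolt,reel,hinge,tile] B=[grate] C=[urn,disk]
Tick 3: prefer A, take bolt from A; A=[reel,hinge,tile] B=[grate] C=[urn,disk,bolt]
Tick 4: prefer B, take grate from B; A=[reel,hinge,tile] B=[-] C=[urn,disk,bolt,grate]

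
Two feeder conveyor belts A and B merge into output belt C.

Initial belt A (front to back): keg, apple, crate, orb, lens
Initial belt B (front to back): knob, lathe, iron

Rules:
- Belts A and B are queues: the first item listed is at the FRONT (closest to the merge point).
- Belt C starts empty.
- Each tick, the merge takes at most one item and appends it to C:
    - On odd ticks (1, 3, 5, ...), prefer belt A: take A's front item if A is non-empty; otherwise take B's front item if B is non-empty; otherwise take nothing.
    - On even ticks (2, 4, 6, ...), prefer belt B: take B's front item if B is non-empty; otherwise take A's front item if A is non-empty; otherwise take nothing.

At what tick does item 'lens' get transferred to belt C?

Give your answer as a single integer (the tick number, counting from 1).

Answer: 8

Derivation:
Tick 1: prefer A, take keg from A; A=[apple,crate,orb,lens] B=[knob,lathe,iron] C=[keg]
Tick 2: prefer B, take knob from B; A=[apple,crate,orb,lens] B=[lathe,iron] C=[keg,knob]
Tick 3: prefer A, take apple from A; A=[crate,orb,lens] B=[lathe,iron] C=[keg,knob,apple]
Tick 4: prefer B, take lathe from B; A=[crate,orb,lens] B=[iron] C=[keg,knob,apple,lathe]
Tick 5: prefer A, take crate from A; A=[orb,lens] B=[iron] C=[keg,knob,apple,lathe,crate]
Tick 6: prefer B, take iron from B; A=[orb,lens] B=[-] C=[keg,knob,apple,lathe,crate,iron]
Tick 7: prefer A, take orb from A; A=[lens] B=[-] C=[keg,knob,apple,lathe,crate,iron,orb]
Tick 8: prefer B, take lens from A; A=[-] B=[-] C=[keg,knob,apple,lathe,crate,iron,orb,lens]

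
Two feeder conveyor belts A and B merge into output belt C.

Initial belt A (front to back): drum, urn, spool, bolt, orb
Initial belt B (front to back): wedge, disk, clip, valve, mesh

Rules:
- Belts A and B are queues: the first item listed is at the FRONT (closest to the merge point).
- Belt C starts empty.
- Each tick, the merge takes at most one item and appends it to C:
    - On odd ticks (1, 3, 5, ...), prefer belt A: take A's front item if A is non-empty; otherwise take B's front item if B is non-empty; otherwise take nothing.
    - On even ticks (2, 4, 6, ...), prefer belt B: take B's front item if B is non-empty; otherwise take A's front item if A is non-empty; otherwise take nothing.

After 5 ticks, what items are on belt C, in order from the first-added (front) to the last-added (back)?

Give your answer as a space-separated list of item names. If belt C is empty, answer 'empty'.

Tick 1: prefer A, take drum from A; A=[urn,spool,bolt,orb] B=[wedge,disk,clip,valve,mesh] C=[drum]
Tick 2: prefer B, take wedge from B; A=[urn,spool,bolt,orb] B=[disk,clip,valve,mesh] C=[drum,wedge]
Tick 3: prefer A, take urn from A; A=[spool,bolt,orb] B=[disk,clip,valve,mesh] C=[drum,wedge,urn]
Tick 4: prefer B, take disk from B; A=[spool,bolt,orb] B=[clip,valve,mesh] C=[drum,wedge,urn,disk]
Tick 5: prefer A, take spool from A; A=[bolt,orb] B=[clip,valve,mesh] C=[drum,wedge,urn,disk,spool]

Answer: drum wedge urn disk spool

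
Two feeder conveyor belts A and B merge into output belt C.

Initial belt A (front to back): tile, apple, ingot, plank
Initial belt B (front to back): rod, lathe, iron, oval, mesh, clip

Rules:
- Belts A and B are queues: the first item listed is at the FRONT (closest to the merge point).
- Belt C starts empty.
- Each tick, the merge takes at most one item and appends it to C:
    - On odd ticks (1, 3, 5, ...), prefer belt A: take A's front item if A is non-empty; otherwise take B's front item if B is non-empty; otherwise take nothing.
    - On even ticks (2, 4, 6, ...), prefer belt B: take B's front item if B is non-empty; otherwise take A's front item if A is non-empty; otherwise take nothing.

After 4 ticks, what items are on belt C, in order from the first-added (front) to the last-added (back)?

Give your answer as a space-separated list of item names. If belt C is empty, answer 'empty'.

Tick 1: prefer A, take tile from A; A=[apple,ingot,plank] B=[rod,lathe,iron,oval,mesh,clip] C=[tile]
Tick 2: prefer B, take rod from B; A=[apple,ingot,plank] B=[lathe,iron,oval,mesh,clip] C=[tile,rod]
Tick 3: prefer A, take apple from A; A=[ingot,plank] B=[lathe,iron,oval,mesh,clip] C=[tile,rod,apple]
Tick 4: prefer B, take lathe from B; A=[ingot,plank] B=[iron,oval,mesh,clip] C=[tile,rod,apple,lathe]

Answer: tile rod apple lathe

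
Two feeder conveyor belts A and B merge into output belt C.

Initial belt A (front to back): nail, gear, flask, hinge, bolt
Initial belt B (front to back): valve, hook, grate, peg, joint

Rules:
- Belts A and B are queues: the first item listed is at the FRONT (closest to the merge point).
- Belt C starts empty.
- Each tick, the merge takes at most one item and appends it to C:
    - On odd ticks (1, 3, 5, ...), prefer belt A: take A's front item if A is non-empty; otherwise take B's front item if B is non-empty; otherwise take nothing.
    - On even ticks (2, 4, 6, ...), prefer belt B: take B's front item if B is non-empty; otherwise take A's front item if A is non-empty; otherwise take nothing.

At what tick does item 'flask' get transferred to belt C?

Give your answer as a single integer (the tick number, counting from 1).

Answer: 5

Derivation:
Tick 1: prefer A, take nail from A; A=[gear,flask,hinge,bolt] B=[valve,hook,grate,peg,joint] C=[nail]
Tick 2: prefer B, take valve from B; A=[gear,flask,hinge,bolt] B=[hook,grate,peg,joint] C=[nail,valve]
Tick 3: prefer A, take gear from A; A=[flask,hinge,bolt] B=[hook,grate,peg,joint] C=[nail,valve,gear]
Tick 4: prefer B, take hook from B; A=[flask,hinge,bolt] B=[grate,peg,joint] C=[nail,valve,gear,hook]
Tick 5: prefer A, take flask from A; A=[hinge,bolt] B=[grate,peg,joint] C=[nail,valve,gear,hook,flask]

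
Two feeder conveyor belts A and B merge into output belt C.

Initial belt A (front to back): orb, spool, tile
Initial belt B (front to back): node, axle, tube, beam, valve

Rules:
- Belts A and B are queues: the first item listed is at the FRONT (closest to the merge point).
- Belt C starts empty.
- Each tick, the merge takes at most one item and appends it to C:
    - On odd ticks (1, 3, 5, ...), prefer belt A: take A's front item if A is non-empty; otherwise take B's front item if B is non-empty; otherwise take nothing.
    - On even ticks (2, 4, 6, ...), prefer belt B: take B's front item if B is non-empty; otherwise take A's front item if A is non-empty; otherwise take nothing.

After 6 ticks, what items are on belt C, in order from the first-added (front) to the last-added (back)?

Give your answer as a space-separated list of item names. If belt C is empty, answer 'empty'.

Tick 1: prefer A, take orb from A; A=[spool,tile] B=[node,axle,tube,beam,valve] C=[orb]
Tick 2: prefer B, take node from B; A=[spool,tile] B=[axle,tube,beam,valve] C=[orb,node]
Tick 3: prefer A, take spool from A; A=[tile] B=[axle,tube,beam,valve] C=[orb,node,spool]
Tick 4: prefer B, take axle from B; A=[tile] B=[tube,beam,valve] C=[orb,node,spool,axle]
Tick 5: prefer A, take tile from A; A=[-] B=[tube,beam,valve] C=[orb,node,spool,axle,tile]
Tick 6: prefer B, take tube from B; A=[-] B=[beam,valve] C=[orb,node,spool,axle,tile,tube]

Answer: orb node spool axle tile tube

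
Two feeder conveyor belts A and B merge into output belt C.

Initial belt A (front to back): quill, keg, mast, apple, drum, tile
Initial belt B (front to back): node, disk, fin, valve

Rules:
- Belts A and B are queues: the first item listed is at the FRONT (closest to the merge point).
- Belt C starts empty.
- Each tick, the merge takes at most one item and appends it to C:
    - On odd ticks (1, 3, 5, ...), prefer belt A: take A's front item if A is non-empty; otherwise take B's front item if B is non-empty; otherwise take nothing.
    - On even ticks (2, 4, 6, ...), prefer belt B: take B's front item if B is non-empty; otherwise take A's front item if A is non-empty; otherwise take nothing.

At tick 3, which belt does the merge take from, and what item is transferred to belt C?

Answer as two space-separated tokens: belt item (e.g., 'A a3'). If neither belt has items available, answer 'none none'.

Answer: A keg

Derivation:
Tick 1: prefer A, take quill from A; A=[keg,mast,apple,drum,tile] B=[node,disk,fin,valve] C=[quill]
Tick 2: prefer B, take node from B; A=[keg,mast,apple,drum,tile] B=[disk,fin,valve] C=[quill,node]
Tick 3: prefer A, take keg from A; A=[mast,apple,drum,tile] B=[disk,fin,valve] C=[quill,node,keg]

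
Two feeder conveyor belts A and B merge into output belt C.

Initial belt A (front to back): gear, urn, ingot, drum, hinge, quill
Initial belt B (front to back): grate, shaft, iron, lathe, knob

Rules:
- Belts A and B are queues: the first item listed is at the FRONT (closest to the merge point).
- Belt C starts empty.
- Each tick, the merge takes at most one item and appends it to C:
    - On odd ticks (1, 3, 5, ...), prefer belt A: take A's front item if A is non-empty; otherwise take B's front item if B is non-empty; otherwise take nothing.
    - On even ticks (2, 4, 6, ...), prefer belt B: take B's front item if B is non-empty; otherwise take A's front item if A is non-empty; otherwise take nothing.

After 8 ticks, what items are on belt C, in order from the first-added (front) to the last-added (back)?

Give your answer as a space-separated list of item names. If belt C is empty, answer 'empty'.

Answer: gear grate urn shaft ingot iron drum lathe

Derivation:
Tick 1: prefer A, take gear from A; A=[urn,ingot,drum,hinge,quill] B=[grate,shaft,iron,lathe,knob] C=[gear]
Tick 2: prefer B, take grate from B; A=[urn,ingot,drum,hinge,quill] B=[shaft,iron,lathe,knob] C=[gear,grate]
Tick 3: prefer A, take urn from A; A=[ingot,drum,hinge,quill] B=[shaft,iron,lathe,knob] C=[gear,grate,urn]
Tick 4: prefer B, take shaft from B; A=[ingot,drum,hinge,quill] B=[iron,lathe,knob] C=[gear,grate,urn,shaft]
Tick 5: prefer A, take ingot from A; A=[drum,hinge,quill] B=[iron,lathe,knob] C=[gear,grate,urn,shaft,ingot]
Tick 6: prefer B, take iron from B; A=[drum,hinge,quill] B=[lathe,knob] C=[gear,grate,urn,shaft,ingot,iron]
Tick 7: prefer A, take drum from A; A=[hinge,quill] B=[lathe,knob] C=[gear,grate,urn,shaft,ingot,iron,drum]
Tick 8: prefer B, take lathe from B; A=[hinge,quill] B=[knob] C=[gear,grate,urn,shaft,ingot,iron,drum,lathe]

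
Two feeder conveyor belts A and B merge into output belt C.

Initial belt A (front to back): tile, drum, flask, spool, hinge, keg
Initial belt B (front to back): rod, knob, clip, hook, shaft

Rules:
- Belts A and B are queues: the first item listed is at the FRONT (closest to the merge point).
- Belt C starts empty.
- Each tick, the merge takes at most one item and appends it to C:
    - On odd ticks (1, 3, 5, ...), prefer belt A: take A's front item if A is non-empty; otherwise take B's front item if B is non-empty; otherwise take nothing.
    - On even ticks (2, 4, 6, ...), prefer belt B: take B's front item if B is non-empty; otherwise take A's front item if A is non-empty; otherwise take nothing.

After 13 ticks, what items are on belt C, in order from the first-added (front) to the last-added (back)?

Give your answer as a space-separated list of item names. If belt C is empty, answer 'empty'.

Answer: tile rod drum knob flask clip spool hook hinge shaft keg

Derivation:
Tick 1: prefer A, take tile from A; A=[drum,flask,spool,hinge,keg] B=[rod,knob,clip,hook,shaft] C=[tile]
Tick 2: prefer B, take rod from B; A=[drum,flask,spool,hinge,keg] B=[knob,clip,hook,shaft] C=[tile,rod]
Tick 3: prefer A, take drum from A; A=[flask,spool,hinge,keg] B=[knob,clip,hook,shaft] C=[tile,rod,drum]
Tick 4: prefer B, take knob from B; A=[flask,spool,hinge,keg] B=[clip,hook,shaft] C=[tile,rod,drum,knob]
Tick 5: prefer A, take flask from A; A=[spool,hinge,keg] B=[clip,hook,shaft] C=[tile,rod,drum,knob,flask]
Tick 6: prefer B, take clip from B; A=[spool,hinge,keg] B=[hook,shaft] C=[tile,rod,drum,knob,flask,clip]
Tick 7: prefer A, take spool from A; A=[hinge,keg] B=[hook,shaft] C=[tile,rod,drum,knob,flask,clip,spool]
Tick 8: prefer B, take hook from B; A=[hinge,keg] B=[shaft] C=[tile,rod,drum,knob,flask,clip,spool,hook]
Tick 9: prefer A, take hinge from A; A=[keg] B=[shaft] C=[tile,rod,drum,knob,flask,clip,spool,hook,hinge]
Tick 10: prefer B, take shaft from B; A=[keg] B=[-] C=[tile,rod,drum,knob,flask,clip,spool,hook,hinge,shaft]
Tick 11: prefer A, take keg from A; A=[-] B=[-] C=[tile,rod,drum,knob,flask,clip,spool,hook,hinge,shaft,keg]
Tick 12: prefer B, both empty, nothing taken; A=[-] B=[-] C=[tile,rod,drum,knob,flask,clip,spool,hook,hinge,shaft,keg]
Tick 13: prefer A, both empty, nothing taken; A=[-] B=[-] C=[tile,rod,drum,knob,flask,clip,spool,hook,hinge,shaft,keg]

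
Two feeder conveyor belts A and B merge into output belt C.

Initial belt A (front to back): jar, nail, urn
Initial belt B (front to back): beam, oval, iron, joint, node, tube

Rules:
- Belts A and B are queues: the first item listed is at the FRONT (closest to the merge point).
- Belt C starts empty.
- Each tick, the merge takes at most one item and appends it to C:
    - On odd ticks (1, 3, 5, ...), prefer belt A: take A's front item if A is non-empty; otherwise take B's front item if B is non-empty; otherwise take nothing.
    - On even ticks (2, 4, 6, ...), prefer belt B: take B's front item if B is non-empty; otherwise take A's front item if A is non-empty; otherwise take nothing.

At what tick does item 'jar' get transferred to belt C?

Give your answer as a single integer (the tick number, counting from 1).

Tick 1: prefer A, take jar from A; A=[nail,urn] B=[beam,oval,iron,joint,node,tube] C=[jar]

Answer: 1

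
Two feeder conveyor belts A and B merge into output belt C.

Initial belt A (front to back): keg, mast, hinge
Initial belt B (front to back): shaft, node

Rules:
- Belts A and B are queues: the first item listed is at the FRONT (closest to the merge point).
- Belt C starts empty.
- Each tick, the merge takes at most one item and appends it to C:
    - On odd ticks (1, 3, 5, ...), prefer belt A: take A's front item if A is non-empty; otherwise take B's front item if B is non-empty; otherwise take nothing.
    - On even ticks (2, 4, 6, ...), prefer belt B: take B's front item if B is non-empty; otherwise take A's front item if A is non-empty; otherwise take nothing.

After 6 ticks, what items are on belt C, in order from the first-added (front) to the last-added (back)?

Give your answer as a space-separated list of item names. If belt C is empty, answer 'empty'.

Answer: keg shaft mast node hinge

Derivation:
Tick 1: prefer A, take keg from A; A=[mast,hinge] B=[shaft,node] C=[keg]
Tick 2: prefer B, take shaft from B; A=[mast,hinge] B=[node] C=[keg,shaft]
Tick 3: prefer A, take mast from A; A=[hinge] B=[node] C=[keg,shaft,mast]
Tick 4: prefer B, take node from B; A=[hinge] B=[-] C=[keg,shaft,mast,node]
Tick 5: prefer A, take hinge from A; A=[-] B=[-] C=[keg,shaft,mast,node,hinge]
Tick 6: prefer B, both empty, nothing taken; A=[-] B=[-] C=[keg,shaft,mast,node,hinge]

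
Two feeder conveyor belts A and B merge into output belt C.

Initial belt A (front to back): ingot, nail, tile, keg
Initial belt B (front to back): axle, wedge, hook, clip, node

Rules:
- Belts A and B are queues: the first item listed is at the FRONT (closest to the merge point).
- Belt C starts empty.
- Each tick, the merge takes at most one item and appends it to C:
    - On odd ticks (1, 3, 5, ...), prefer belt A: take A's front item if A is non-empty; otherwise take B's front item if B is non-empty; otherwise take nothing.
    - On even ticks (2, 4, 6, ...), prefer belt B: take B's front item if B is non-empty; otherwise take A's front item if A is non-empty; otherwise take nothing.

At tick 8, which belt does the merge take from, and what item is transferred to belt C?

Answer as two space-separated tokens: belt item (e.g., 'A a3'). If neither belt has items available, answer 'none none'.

Answer: B clip

Derivation:
Tick 1: prefer A, take ingot from A; A=[nail,tile,keg] B=[axle,wedge,hook,clip,node] C=[ingot]
Tick 2: prefer B, take axle from B; A=[nail,tile,keg] B=[wedge,hook,clip,node] C=[ingot,axle]
Tick 3: prefer A, take nail from A; A=[tile,keg] B=[wedge,hook,clip,node] C=[ingot,axle,nail]
Tick 4: prefer B, take wedge from B; A=[tile,keg] B=[hook,clip,node] C=[ingot,axle,nail,wedge]
Tick 5: prefer A, take tile from A; A=[keg] B=[hook,clip,node] C=[ingot,axle,nail,wedge,tile]
Tick 6: prefer B, take hook from B; A=[keg] B=[clip,node] C=[ingot,axle,nail,wedge,tile,hook]
Tick 7: prefer A, take keg from A; A=[-] B=[clip,node] C=[ingot,axle,nail,wedge,tile,hook,keg]
Tick 8: prefer B, take clip from B; A=[-] B=[node] C=[ingot,axle,nail,wedge,tile,hook,keg,clip]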